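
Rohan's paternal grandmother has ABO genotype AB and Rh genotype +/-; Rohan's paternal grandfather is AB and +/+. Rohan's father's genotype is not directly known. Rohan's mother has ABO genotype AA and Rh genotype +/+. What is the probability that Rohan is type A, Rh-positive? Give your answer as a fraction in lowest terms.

1/2

Rohan's father's ABO genotype from AB × AB: 1/4 AA, 1/2 AB, 1/4 BB.
Crossing each possibility with the mother AA and summing P(type A): 1/4·1 + 1/2·1/2 + 1/4·0 = 1/2.
Similarly for Rh via the father's Rh distribution: P(Rh+) = 1.
Independent loci: 1/2 × 1 = 1/2.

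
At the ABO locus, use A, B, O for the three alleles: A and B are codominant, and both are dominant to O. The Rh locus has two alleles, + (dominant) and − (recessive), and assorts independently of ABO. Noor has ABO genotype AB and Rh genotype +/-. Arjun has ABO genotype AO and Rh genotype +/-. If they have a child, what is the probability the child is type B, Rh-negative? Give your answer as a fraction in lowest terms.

ABO cross AB × AO → offspring phenotypes: 1/2 A, 1/4 B, 1/4 AB.
Rh cross +/- × +/- → 3/4 Rh+, 1/4 Rh-.
Independent loci: P(type B, Rh-negative) = 1/4 × 1/4 = 1/16.

1/16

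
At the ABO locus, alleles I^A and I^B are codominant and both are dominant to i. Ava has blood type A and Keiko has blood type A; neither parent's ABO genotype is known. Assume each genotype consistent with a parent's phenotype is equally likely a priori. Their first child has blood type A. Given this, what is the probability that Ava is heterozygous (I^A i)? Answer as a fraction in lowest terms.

7/15

Possible genotypes: Ava ∈ {I^A I^A, I^A i}; Keiko ∈ {I^A I^A, I^A i}.
Weight each parental genotype pair by prior × P(type-A child):
  I^A I^A × I^A I^A: posterior weight 4/15.
  I^A I^A × I^A i: posterior weight 4/15.
  I^A i × I^A I^A: posterior weight 4/15.
  I^A i × I^A i: posterior weight 1/5.
Sum the posterior weight over pairs where Ava is I^A i: 7/15.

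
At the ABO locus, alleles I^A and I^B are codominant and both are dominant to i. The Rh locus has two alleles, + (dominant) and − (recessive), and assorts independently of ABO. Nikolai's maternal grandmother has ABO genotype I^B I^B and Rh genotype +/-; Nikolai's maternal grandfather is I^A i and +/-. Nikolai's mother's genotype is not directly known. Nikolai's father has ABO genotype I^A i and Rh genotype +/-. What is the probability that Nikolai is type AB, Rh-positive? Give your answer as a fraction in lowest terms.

Nikolai's mother's ABO genotype from I^B I^B × I^A i: 1/2 I^A I^B, 1/2 I^B i.
Crossing each possibility with the father I^A i and summing P(type AB): 1/2·1/4 + 1/2·1/4 = 1/4.
Similarly for Rh via the mother's Rh distribution: P(Rh+) = 3/4.
Independent loci: 1/4 × 3/4 = 3/16.

3/16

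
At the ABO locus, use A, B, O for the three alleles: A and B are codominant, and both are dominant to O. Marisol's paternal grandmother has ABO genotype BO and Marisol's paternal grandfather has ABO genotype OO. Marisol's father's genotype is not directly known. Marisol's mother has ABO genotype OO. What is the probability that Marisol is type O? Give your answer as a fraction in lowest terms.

Marisol's father's ABO genotype from BO × OO: 1/2 BO, 1/2 OO.
Crossing each possibility with the mother OO and summing P(type O): 1/2·1/2 + 1/2·1 = 3/4.

3/4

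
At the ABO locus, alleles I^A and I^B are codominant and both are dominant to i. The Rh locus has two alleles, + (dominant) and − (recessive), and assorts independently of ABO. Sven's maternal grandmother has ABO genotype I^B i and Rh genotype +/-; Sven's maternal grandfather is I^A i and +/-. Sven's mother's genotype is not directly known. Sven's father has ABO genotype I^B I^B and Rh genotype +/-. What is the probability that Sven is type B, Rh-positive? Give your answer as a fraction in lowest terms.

Sven's mother's ABO genotype from I^B i × I^A i: 1/4 I^A I^B, 1/4 I^A i, 1/4 I^B i, 1/4 i i.
Crossing each possibility with the father I^B I^B and summing P(type B): 1/4·1/2 + 1/4·1/2 + 1/4·1 + 1/4·1 = 3/4.
Similarly for Rh via the mother's Rh distribution: P(Rh+) = 3/4.
Independent loci: 3/4 × 3/4 = 9/16.

9/16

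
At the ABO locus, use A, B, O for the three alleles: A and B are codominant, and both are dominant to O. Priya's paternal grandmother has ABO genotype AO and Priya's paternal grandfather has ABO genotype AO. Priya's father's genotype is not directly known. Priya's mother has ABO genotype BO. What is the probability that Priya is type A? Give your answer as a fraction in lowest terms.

1/4

Priya's father's ABO genotype from AO × AO: 1/4 AA, 1/2 AO, 1/4 OO.
Crossing each possibility with the mother BO and summing P(type A): 1/4·1/2 + 1/2·1/4 + 1/4·0 = 1/4.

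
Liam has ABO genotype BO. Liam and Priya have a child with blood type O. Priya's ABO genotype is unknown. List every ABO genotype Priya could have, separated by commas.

AO, BO, OO

For each candidate genotype of Priya, check whether crossing it with BO can produce every observed child phenotype.
  AA → possible child types {A, AB} ✗
  AB → possible child types {A, B, AB} ✗
  AO → possible child types {O, A, B, AB} ✓
  BB → possible child types {B} ✗
  BO → possible child types {O, B} ✓
  OO → possible child types {O, B} ✓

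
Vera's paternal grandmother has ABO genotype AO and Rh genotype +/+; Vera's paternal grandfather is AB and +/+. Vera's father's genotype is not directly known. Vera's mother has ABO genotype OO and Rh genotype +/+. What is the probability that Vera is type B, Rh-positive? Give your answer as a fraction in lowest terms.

1/4

Vera's father's ABO genotype from AO × AB: 1/4 AA, 1/4 AB, 1/4 AO, 1/4 BO.
Crossing each possibility with the mother OO and summing P(type B): 1/4·0 + 1/4·1/2 + 1/4·0 + 1/4·1/2 = 1/4.
Similarly for Rh via the father's Rh distribution: P(Rh+) = 1.
Independent loci: 1/4 × 1 = 1/4.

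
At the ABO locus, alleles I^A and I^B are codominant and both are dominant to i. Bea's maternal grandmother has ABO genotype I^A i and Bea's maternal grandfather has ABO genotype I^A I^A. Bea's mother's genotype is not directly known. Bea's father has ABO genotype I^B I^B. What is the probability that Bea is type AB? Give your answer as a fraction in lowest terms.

Bea's mother's ABO genotype from I^A i × I^A I^A: 1/2 I^A I^A, 1/2 I^A i.
Crossing each possibility with the father I^B I^B and summing P(type AB): 1/2·1 + 1/2·1/2 = 3/4.

3/4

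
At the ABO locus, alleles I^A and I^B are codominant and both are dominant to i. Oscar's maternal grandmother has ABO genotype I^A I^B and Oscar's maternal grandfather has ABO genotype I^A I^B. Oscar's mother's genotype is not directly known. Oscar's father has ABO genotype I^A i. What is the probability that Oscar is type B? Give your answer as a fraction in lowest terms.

Oscar's mother's ABO genotype from I^A I^B × I^A I^B: 1/4 I^A I^A, 1/2 I^A I^B, 1/4 I^B I^B.
Crossing each possibility with the father I^A i and summing P(type B): 1/4·0 + 1/2·1/4 + 1/4·1/2 = 1/4.

1/4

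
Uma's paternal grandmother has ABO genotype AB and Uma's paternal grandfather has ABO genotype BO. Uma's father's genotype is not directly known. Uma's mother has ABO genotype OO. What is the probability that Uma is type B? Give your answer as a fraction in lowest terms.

Uma's father's ABO genotype from AB × BO: 1/4 AB, 1/4 AO, 1/4 BB, 1/4 BO.
Crossing each possibility with the mother OO and summing P(type B): 1/4·1/2 + 1/4·0 + 1/4·1 + 1/4·1/2 = 1/2.

1/2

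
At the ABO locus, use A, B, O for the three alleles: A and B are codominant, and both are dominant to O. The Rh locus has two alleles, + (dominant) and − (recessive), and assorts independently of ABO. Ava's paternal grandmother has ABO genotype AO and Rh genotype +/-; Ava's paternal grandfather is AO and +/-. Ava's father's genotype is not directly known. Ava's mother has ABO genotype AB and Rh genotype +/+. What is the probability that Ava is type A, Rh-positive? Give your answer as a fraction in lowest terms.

1/2

Ava's father's ABO genotype from AO × AO: 1/4 AA, 1/2 AO, 1/4 OO.
Crossing each possibility with the mother AB and summing P(type A): 1/4·1/2 + 1/2·1/2 + 1/4·1/2 = 1/2.
Similarly for Rh via the father's Rh distribution: P(Rh+) = 1.
Independent loci: 1/2 × 1 = 1/2.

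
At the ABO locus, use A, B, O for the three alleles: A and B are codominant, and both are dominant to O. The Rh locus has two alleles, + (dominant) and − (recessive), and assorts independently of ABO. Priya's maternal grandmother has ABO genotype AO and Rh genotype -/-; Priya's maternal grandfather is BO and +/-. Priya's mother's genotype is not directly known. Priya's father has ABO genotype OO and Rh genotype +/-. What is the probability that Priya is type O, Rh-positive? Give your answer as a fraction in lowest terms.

5/16

Priya's mother's ABO genotype from AO × BO: 1/4 AB, 1/4 AO, 1/4 BO, 1/4 OO.
Crossing each possibility with the father OO and summing P(type O): 1/4·0 + 1/4·1/2 + 1/4·1/2 + 1/4·1 = 1/2.
Similarly for Rh via the mother's Rh distribution: P(Rh+) = 5/8.
Independent loci: 1/2 × 5/8 = 5/16.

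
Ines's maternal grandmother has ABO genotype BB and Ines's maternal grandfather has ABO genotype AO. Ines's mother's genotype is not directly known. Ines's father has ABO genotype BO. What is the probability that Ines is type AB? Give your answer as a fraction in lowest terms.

Ines's mother's ABO genotype from BB × AO: 1/2 AB, 1/2 BO.
Crossing each possibility with the father BO and summing P(type AB): 1/2·1/4 + 1/2·0 = 1/8.

1/8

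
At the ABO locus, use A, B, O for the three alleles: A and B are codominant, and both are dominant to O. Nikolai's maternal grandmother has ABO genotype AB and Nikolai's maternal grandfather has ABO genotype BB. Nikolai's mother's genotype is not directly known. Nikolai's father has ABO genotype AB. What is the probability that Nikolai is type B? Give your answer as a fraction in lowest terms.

Nikolai's mother's ABO genotype from AB × BB: 1/2 AB, 1/2 BB.
Crossing each possibility with the father AB and summing P(type B): 1/2·1/4 + 1/2·1/2 = 3/8.

3/8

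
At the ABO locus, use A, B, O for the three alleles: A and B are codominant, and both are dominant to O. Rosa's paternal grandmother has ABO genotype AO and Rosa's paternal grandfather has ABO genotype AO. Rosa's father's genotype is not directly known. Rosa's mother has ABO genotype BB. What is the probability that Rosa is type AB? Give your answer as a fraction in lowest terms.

1/2

Rosa's father's ABO genotype from AO × AO: 1/4 AA, 1/2 AO, 1/4 OO.
Crossing each possibility with the mother BB and summing P(type AB): 1/4·1 + 1/2·1/2 + 1/4·0 = 1/2.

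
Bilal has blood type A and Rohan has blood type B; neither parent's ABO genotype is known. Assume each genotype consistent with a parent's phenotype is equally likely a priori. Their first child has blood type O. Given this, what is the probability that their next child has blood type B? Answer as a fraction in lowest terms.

Possible genotypes: Bilal ∈ {AA, AO}; Rohan ∈ {BB, BO}.
Weight each parental genotype pair by prior × P(type-O child):
  AO × BO: posterior weight 1; P(next child type B) = 1/4.
Weighted sum = 1/4.

1/4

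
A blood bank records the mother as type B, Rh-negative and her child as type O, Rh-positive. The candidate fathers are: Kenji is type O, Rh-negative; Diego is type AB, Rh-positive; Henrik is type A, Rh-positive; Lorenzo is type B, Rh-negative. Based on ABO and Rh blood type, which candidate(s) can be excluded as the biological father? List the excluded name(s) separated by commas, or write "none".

A candidate is excluded only if no genotype consistent with his phenotype could produce a type O, Rh-positive child with a type B, Rh-negative mother.
Kenji (type O, Rh-): no genotype consistent with that phenotype can produce a type-O Rh+ child with a type-B mother.
Diego (type AB, Rh+): no genotype consistent with that phenotype can produce a type-O Rh+ child with a type-B mother.
Lorenzo (type B, Rh-): no genotype consistent with that phenotype can produce a type-O Rh+ child with a type-B mother.

Kenji, Diego, Lorenzo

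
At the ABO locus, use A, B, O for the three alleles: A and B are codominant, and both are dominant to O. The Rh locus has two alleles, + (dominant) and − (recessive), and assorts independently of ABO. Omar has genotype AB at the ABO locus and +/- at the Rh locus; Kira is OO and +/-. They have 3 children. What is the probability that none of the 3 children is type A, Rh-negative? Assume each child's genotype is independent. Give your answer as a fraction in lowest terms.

343/512

ABO cross AB × OO → 1/2 A, 1/2 B.
Rh cross +/- × +/- → 3/4 Rh+, 1/4 Rh-; so P(type A, Rh-negative) = 1/2 × 1/4 = 1/8 per child.
P(not type A, Rh-negative) = 7/8 for one child; (7/8)^3 = 343/512.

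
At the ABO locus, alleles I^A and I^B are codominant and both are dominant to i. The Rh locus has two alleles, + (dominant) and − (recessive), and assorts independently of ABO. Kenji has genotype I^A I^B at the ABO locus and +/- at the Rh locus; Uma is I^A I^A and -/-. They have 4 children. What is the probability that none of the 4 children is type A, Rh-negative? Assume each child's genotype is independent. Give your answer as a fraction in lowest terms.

ABO cross I^A I^B × I^A I^A → 1/2 A, 1/2 AB.
Rh cross +/- × -/- → 1/2 Rh+, 1/2 Rh-; so P(type A, Rh-negative) = 1/2 × 1/2 = 1/4 per child.
P(not type A, Rh-negative) = 3/4 for one child; (3/4)^4 = 81/256.

81/256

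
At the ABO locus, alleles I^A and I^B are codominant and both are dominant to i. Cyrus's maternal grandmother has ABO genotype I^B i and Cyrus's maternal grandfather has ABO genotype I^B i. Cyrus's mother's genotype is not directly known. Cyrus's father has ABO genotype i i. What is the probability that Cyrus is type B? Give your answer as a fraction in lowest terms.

Cyrus's mother's ABO genotype from I^B i × I^B i: 1/4 I^B I^B, 1/2 I^B i, 1/4 i i.
Crossing each possibility with the father i i and summing P(type B): 1/4·1 + 1/2·1/2 + 1/4·0 = 1/2.

1/2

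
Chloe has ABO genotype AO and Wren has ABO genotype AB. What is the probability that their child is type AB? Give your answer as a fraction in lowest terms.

ABO cross AO × AB → offspring phenotypes: 1/2 A, 1/4 B, 1/4 AB.
So P(type AB) = 1/4.

1/4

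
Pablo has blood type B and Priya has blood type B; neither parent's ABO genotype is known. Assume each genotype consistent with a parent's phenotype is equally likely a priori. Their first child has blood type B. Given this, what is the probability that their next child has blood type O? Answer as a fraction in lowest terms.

1/20

Possible genotypes: Pablo ∈ {BB, BO}; Priya ∈ {BB, BO}.
Weight each parental genotype pair by prior × P(type-B child):
  BB × BB: posterior weight 4/15; P(next child type O) = 0.
  BB × BO: posterior weight 4/15; P(next child type O) = 0.
  BO × BB: posterior weight 4/15; P(next child type O) = 0.
  BO × BO: posterior weight 1/5; P(next child type O) = 1/4.
Weighted sum = 1/20.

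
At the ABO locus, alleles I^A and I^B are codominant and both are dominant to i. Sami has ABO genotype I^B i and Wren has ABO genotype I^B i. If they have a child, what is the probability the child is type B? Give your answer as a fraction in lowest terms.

ABO cross I^B i × I^B i → offspring phenotypes: 1/4 O, 3/4 B.
So P(type B) = 3/4.

3/4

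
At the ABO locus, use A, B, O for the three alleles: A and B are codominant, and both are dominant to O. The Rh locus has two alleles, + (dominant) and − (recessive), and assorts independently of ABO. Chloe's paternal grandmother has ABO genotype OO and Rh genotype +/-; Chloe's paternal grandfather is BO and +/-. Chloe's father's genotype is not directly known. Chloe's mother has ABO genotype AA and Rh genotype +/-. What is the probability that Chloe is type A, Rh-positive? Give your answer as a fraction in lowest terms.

Chloe's father's ABO genotype from OO × BO: 1/2 BO, 1/2 OO.
Crossing each possibility with the mother AA and summing P(type A): 1/2·1/2 + 1/2·1 = 3/4.
Similarly for Rh via the father's Rh distribution: P(Rh+) = 3/4.
Independent loci: 3/4 × 3/4 = 9/16.

9/16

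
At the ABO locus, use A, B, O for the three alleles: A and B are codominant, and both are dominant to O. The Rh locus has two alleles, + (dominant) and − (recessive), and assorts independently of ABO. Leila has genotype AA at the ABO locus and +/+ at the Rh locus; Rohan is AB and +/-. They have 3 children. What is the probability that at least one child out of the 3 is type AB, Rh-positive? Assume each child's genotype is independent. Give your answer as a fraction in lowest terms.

7/8

ABO cross AA × AB → 1/2 A, 1/2 AB.
Rh cross +/+ × +/- → 1 Rh+; so P(type AB, Rh-positive) = 1/2 × 1 = 1/2 per child.
P(none) = (1/2)^3 = 1/8; P(at least one) = 1 − 1/8 = 7/8.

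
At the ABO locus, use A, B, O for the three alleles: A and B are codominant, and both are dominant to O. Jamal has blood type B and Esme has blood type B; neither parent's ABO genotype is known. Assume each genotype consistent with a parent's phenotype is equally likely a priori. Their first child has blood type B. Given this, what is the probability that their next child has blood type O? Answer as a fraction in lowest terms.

Possible genotypes: Jamal ∈ {BB, BO}; Esme ∈ {BB, BO}.
Weight each parental genotype pair by prior × P(type-B child):
  BB × BB: posterior weight 4/15; P(next child type O) = 0.
  BB × BO: posterior weight 4/15; P(next child type O) = 0.
  BO × BB: posterior weight 4/15; P(next child type O) = 0.
  BO × BO: posterior weight 1/5; P(next child type O) = 1/4.
Weighted sum = 1/20.

1/20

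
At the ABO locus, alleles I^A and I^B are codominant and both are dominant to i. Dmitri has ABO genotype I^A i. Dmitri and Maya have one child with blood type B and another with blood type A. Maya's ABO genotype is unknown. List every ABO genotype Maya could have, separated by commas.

I^A I^B, I^B i

For each candidate genotype of Maya, check whether crossing it with I^A i can produce every observed child phenotype.
  I^A I^A → possible child types {A} ✗
  I^A I^B → possible child types {A, B, AB} ✓
  I^A i → possible child types {O, A} ✗
  I^B I^B → possible child types {B, AB} ✗
  I^B i → possible child types {O, A, B, AB} ✓
  i i → possible child types {O, A} ✗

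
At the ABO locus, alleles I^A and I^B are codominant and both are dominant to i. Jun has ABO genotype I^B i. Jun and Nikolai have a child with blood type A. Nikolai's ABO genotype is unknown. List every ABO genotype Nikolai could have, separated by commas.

I^A I^A, I^A I^B, I^A i

For each candidate genotype of Nikolai, check whether crossing it with I^B i can produce every observed child phenotype.
  I^A I^A → possible child types {A, AB} ✓
  I^A I^B → possible child types {A, B, AB} ✓
  I^A i → possible child types {O, A, B, AB} ✓
  I^B I^B → possible child types {B} ✗
  I^B i → possible child types {O, B} ✗
  i i → possible child types {O, B} ✗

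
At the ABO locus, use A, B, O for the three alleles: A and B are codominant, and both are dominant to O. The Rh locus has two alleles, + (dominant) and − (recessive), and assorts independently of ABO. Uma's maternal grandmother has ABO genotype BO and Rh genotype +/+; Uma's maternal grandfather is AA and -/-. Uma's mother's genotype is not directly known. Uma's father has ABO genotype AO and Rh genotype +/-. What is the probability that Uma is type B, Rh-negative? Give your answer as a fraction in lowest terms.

Uma's mother's ABO genotype from BO × AA: 1/2 AB, 1/2 AO.
Crossing each possibility with the father AO and summing P(type B): 1/2·1/4 + 1/2·0 = 1/8.
Similarly for Rh via the mother's Rh distribution: P(Rh-) = 1/4.
Independent loci: 1/8 × 1/4 = 1/32.

1/32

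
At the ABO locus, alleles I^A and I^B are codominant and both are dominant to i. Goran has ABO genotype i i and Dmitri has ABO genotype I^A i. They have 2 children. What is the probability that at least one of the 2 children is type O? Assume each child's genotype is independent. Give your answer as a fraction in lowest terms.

3/4

ABO cross i i × I^A i → 1/2 O, 1/2 A.
So P(type O) = 1/2 per child.
P(none) = (1/2)^2 = 1/4; P(at least one) = 1 − 1/4 = 3/4.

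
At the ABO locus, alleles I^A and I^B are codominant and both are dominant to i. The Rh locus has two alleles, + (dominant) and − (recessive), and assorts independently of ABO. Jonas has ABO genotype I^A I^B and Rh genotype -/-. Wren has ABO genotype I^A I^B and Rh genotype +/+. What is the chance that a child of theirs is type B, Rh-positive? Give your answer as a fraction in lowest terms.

ABO cross I^A I^B × I^A I^B → offspring phenotypes: 1/4 A, 1/4 B, 1/2 AB.
Rh cross -/- × +/+ → 1 Rh+.
Independent loci: P(type B, Rh-positive) = 1/4 × 1 = 1/4.

1/4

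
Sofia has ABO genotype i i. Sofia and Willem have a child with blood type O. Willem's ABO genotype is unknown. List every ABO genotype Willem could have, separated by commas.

I^A i, I^B i, i i

For each candidate genotype of Willem, check whether crossing it with i i can produce every observed child phenotype.
  I^A I^A → possible child types {A} ✗
  I^A I^B → possible child types {A, B} ✗
  I^A i → possible child types {O, A} ✓
  I^B I^B → possible child types {B} ✗
  I^B i → possible child types {O, B} ✓
  i i → possible child types {O} ✓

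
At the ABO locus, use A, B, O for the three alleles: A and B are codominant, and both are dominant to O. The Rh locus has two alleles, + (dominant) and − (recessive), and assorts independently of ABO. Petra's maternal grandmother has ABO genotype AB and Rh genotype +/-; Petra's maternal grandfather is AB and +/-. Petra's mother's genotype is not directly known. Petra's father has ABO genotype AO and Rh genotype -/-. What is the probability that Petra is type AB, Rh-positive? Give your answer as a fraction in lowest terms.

Petra's mother's ABO genotype from AB × AB: 1/4 AA, 1/2 AB, 1/4 BB.
Crossing each possibility with the father AO and summing P(type AB): 1/4·0 + 1/2·1/4 + 1/4·1/2 = 1/4.
Similarly for Rh via the mother's Rh distribution: P(Rh+) = 1/2.
Independent loci: 1/4 × 1/2 = 1/8.

1/8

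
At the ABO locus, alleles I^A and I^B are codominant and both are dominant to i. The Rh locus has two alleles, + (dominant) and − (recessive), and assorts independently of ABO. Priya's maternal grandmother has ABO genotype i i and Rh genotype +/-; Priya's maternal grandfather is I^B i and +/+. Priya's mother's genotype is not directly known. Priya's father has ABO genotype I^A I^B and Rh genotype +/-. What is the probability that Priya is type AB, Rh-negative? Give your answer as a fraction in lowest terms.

1/64

Priya's mother's ABO genotype from i i × I^B i: 1/2 I^B i, 1/2 i i.
Crossing each possibility with the father I^A I^B and summing P(type AB): 1/2·1/4 + 1/2·0 = 1/8.
Similarly for Rh via the mother's Rh distribution: P(Rh-) = 1/8.
Independent loci: 1/8 × 1/8 = 1/64.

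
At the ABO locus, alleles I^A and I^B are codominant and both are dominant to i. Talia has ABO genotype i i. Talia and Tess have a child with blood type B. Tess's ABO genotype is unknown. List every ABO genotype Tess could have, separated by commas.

I^A I^B, I^B I^B, I^B i

For each candidate genotype of Tess, check whether crossing it with i i can produce every observed child phenotype.
  I^A I^A → possible child types {A} ✗
  I^A I^B → possible child types {A, B} ✓
  I^A i → possible child types {O, A} ✗
  I^B I^B → possible child types {B} ✓
  I^B i → possible child types {O, B} ✓
  i i → possible child types {O} ✗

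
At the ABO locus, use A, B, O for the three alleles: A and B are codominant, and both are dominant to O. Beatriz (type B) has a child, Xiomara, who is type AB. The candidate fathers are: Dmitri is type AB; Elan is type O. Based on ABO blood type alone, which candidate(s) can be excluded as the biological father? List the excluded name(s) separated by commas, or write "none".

Elan

A candidate is excluded only if no genotype consistent with his phenotype could produce a type AB child with a type B mother.
Elan (type O): no genotype consistent with that phenotype can produce a type-AB child with a type-B mother.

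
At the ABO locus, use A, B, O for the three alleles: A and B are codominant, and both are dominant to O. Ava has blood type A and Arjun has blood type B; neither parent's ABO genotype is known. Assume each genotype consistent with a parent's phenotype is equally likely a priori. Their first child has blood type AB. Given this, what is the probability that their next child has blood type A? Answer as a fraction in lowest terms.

Possible genotypes: Ava ∈ {AA, AO}; Arjun ∈ {BB, BO}.
Weight each parental genotype pair by prior × P(type-AB child):
  AA × BB: posterior weight 4/9; P(next child type A) = 0.
  AA × BO: posterior weight 2/9; P(next child type A) = 1/2.
  AO × BB: posterior weight 2/9; P(next child type A) = 0.
  AO × BO: posterior weight 1/9; P(next child type A) = 1/4.
Weighted sum = 5/36.

5/36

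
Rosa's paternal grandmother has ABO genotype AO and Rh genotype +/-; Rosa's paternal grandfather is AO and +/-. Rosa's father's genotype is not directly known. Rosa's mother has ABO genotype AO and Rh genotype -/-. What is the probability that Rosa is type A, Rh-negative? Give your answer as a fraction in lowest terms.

Rosa's father's ABO genotype from AO × AO: 1/4 AA, 1/2 AO, 1/4 OO.
Crossing each possibility with the mother AO and summing P(type A): 1/4·1 + 1/2·3/4 + 1/4·1/2 = 3/4.
Similarly for Rh via the father's Rh distribution: P(Rh-) = 1/2.
Independent loci: 3/4 × 1/2 = 3/8.

3/8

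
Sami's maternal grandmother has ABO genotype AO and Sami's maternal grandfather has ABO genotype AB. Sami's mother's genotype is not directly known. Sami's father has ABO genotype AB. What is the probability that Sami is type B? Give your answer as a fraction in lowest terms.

1/4

Sami's mother's ABO genotype from AO × AB: 1/4 AA, 1/4 AB, 1/4 AO, 1/4 BO.
Crossing each possibility with the father AB and summing P(type B): 1/4·0 + 1/4·1/4 + 1/4·1/4 + 1/4·1/2 = 1/4.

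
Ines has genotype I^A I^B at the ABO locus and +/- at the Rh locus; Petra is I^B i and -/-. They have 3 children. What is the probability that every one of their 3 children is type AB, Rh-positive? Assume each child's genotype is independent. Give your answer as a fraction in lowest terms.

1/512

ABO cross I^A I^B × I^B i → 1/4 A, 1/2 B, 1/4 AB.
Rh cross +/- × -/- → 1/2 Rh+, 1/2 Rh-; so P(type AB, Rh-positive) = 1/4 × 1/2 = 1/8 per child.
All 3 independent: (1/8)^3 = 1/512.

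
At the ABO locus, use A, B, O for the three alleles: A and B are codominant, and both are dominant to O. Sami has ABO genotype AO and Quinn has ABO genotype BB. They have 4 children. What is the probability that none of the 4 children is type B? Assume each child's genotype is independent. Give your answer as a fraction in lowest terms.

ABO cross AO × BB → 1/2 B, 1/2 AB.
So P(type B) = 1/2 per child.
P(not type B) = 1/2 for one child; (1/2)^4 = 1/16.

1/16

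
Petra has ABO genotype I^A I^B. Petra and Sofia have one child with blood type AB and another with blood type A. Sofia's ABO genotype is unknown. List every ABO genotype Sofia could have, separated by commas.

I^A I^A, I^A I^B, I^A i, I^B i

For each candidate genotype of Sofia, check whether crossing it with I^A I^B can produce every observed child phenotype.
  I^A I^A → possible child types {A, AB} ✓
  I^A I^B → possible child types {A, B, AB} ✓
  I^A i → possible child types {A, B, AB} ✓
  I^B I^B → possible child types {B, AB} ✗
  I^B i → possible child types {A, B, AB} ✓
  i i → possible child types {A, B} ✗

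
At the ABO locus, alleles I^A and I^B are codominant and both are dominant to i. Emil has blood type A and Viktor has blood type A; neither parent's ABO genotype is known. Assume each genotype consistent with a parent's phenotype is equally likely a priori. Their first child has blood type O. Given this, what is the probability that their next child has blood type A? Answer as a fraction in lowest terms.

Possible genotypes: Emil ∈ {I^A I^A, I^A i}; Viktor ∈ {I^A I^A, I^A i}.
Weight each parental genotype pair by prior × P(type-O child):
  I^A i × I^A i: posterior weight 1; P(next child type A) = 3/4.
Weighted sum = 3/4.

3/4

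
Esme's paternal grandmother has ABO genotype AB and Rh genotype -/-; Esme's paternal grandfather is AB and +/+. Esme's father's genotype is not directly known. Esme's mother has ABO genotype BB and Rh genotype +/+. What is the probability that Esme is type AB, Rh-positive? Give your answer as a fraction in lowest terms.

Esme's father's ABO genotype from AB × AB: 1/4 AA, 1/2 AB, 1/4 BB.
Crossing each possibility with the mother BB and summing P(type AB): 1/4·1 + 1/2·1/2 + 1/4·0 = 1/2.
Similarly for Rh via the father's Rh distribution: P(Rh+) = 1.
Independent loci: 1/2 × 1 = 1/2.

1/2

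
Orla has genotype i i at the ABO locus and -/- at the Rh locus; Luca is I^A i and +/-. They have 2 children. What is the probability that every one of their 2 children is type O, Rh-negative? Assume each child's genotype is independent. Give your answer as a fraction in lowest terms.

ABO cross i i × I^A i → 1/2 O, 1/2 A.
Rh cross -/- × +/- → 1/2 Rh+, 1/2 Rh-; so P(type O, Rh-negative) = 1/2 × 1/2 = 1/4 per child.
All 2 independent: (1/4)^2 = 1/16.

1/16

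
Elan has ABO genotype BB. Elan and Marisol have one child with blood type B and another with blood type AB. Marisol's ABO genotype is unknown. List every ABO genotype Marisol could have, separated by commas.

AB, AO

For each candidate genotype of Marisol, check whether crossing it with BB can produce every observed child phenotype.
  AA → possible child types {AB} ✗
  AB → possible child types {B, AB} ✓
  AO → possible child types {B, AB} ✓
  BB → possible child types {B} ✗
  BO → possible child types {B} ✗
  OO → possible child types {B} ✗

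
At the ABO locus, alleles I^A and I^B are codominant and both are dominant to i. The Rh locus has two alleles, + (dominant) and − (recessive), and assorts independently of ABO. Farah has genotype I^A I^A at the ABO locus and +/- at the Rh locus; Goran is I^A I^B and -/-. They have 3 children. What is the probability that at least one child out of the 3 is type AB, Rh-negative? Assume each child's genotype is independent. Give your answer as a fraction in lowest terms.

ABO cross I^A I^A × I^A I^B → 1/2 A, 1/2 AB.
Rh cross +/- × -/- → 1/2 Rh+, 1/2 Rh-; so P(type AB, Rh-negative) = 1/2 × 1/2 = 1/4 per child.
P(none) = (3/4)^3 = 27/64; P(at least one) = 1 − 27/64 = 37/64.

37/64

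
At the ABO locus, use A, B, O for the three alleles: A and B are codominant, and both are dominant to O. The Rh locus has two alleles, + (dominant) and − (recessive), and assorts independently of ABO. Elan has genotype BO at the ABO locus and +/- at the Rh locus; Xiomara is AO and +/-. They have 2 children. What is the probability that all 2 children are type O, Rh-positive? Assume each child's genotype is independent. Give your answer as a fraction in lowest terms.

ABO cross BO × AO → 1/4 O, 1/4 A, 1/4 B, 1/4 AB.
Rh cross +/- × +/- → 3/4 Rh+, 1/4 Rh-; so P(type O, Rh-positive) = 1/4 × 3/4 = 3/16 per child.
All 2 independent: (3/16)^2 = 9/256.

9/256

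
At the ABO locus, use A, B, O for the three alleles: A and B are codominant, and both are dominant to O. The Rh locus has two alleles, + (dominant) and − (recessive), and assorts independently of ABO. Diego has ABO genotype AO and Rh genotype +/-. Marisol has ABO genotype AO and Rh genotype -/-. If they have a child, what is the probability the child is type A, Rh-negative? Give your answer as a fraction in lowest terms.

3/8

ABO cross AO × AO → offspring phenotypes: 1/4 O, 3/4 A.
Rh cross +/- × -/- → 1/2 Rh+, 1/2 Rh-.
Independent loci: P(type A, Rh-negative) = 3/4 × 1/2 = 3/8.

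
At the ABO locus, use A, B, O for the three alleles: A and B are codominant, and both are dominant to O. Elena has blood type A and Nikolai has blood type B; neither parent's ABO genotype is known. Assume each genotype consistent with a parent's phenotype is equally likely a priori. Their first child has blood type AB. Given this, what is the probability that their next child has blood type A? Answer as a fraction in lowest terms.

5/36

Possible genotypes: Elena ∈ {AA, AO}; Nikolai ∈ {BB, BO}.
Weight each parental genotype pair by prior × P(type-AB child):
  AA × BB: posterior weight 4/9; P(next child type A) = 0.
  AA × BO: posterior weight 2/9; P(next child type A) = 1/2.
  AO × BB: posterior weight 2/9; P(next child type A) = 0.
  AO × BO: posterior weight 1/9; P(next child type A) = 1/4.
Weighted sum = 5/36.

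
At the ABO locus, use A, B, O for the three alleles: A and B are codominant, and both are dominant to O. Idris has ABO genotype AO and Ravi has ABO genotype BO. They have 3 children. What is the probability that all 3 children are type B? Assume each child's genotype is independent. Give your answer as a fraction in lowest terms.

ABO cross AO × BO → 1/4 O, 1/4 A, 1/4 B, 1/4 AB.
So P(type B) = 1/4 per child.
All 3 independent: (1/4)^3 = 1/64.

1/64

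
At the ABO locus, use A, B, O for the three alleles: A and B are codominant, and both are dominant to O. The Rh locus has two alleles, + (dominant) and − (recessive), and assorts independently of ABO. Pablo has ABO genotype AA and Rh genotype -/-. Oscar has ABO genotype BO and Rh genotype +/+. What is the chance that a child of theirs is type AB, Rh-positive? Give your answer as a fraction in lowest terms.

ABO cross AA × BO → offspring phenotypes: 1/2 A, 1/2 AB.
Rh cross -/- × +/+ → 1 Rh+.
Independent loci: P(type AB, Rh-positive) = 1/2 × 1 = 1/2.

1/2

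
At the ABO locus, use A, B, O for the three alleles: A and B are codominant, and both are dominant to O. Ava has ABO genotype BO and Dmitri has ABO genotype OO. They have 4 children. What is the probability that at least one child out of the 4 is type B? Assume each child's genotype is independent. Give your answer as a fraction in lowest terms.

15/16

ABO cross BO × OO → 1/2 O, 1/2 B.
So P(type B) = 1/2 per child.
P(none) = (1/2)^4 = 1/16; P(at least one) = 1 − 1/16 = 15/16.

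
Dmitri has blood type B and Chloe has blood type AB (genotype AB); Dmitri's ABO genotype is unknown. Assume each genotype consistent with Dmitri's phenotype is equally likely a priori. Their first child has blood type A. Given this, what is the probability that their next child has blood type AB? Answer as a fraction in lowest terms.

Possible genotypes: Dmitri ∈ {BB, BO}; Chloe ∈ {AB}.
Weight each parental genotype pair by prior × P(type-A child):
  BO × AB: posterior weight 1; P(next child type AB) = 1/4.
Weighted sum = 1/4.

1/4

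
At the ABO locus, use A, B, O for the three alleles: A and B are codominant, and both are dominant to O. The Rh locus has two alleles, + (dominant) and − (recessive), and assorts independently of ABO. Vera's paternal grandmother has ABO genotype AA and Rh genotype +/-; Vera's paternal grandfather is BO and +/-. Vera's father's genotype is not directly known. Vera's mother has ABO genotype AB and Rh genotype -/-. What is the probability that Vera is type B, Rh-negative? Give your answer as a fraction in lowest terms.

Vera's father's ABO genotype from AA × BO: 1/2 AB, 1/2 AO.
Crossing each possibility with the mother AB and summing P(type B): 1/2·1/4 + 1/2·1/4 = 1/4.
Similarly for Rh via the father's Rh distribution: P(Rh-) = 1/2.
Independent loci: 1/4 × 1/2 = 1/8.

1/8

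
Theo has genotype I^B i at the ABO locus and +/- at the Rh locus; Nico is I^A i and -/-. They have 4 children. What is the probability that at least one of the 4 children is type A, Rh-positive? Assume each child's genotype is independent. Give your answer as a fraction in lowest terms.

1695/4096

ABO cross I^B i × I^A i → 1/4 O, 1/4 A, 1/4 B, 1/4 AB.
Rh cross +/- × -/- → 1/2 Rh+, 1/2 Rh-; so P(type A, Rh-positive) = 1/4 × 1/2 = 1/8 per child.
P(none) = (7/8)^4 = 2401/4096; P(at least one) = 1 − 2401/4096 = 1695/4096.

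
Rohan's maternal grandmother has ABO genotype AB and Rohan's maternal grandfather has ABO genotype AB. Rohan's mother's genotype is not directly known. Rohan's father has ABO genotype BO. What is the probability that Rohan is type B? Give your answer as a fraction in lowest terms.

Rohan's mother's ABO genotype from AB × AB: 1/4 AA, 1/2 AB, 1/4 BB.
Crossing each possibility with the father BO and summing P(type B): 1/4·0 + 1/2·1/2 + 1/4·1 = 1/2.

1/2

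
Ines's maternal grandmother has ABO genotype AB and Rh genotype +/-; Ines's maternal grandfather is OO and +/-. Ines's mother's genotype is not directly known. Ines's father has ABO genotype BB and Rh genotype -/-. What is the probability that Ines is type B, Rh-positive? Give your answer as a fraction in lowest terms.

Ines's mother's ABO genotype from AB × OO: 1/2 AO, 1/2 BO.
Crossing each possibility with the father BB and summing P(type B): 1/2·1/2 + 1/2·1 = 3/4.
Similarly for Rh via the mother's Rh distribution: P(Rh+) = 1/2.
Independent loci: 3/4 × 1/2 = 3/8.

3/8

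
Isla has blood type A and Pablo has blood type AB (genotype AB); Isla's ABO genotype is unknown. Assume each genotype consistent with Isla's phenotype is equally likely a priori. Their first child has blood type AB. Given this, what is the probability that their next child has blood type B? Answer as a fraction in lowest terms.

1/12

Possible genotypes: Isla ∈ {AA, AO}; Pablo ∈ {AB}.
Weight each parental genotype pair by prior × P(type-AB child):
  AA × AB: posterior weight 2/3; P(next child type B) = 0.
  AO × AB: posterior weight 1/3; P(next child type B) = 1/4.
Weighted sum = 1/12.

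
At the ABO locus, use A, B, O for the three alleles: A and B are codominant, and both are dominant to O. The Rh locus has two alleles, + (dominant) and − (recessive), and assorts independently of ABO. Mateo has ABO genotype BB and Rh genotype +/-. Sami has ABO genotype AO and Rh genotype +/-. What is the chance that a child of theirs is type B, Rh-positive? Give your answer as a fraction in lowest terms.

3/8

ABO cross BB × AO → offspring phenotypes: 1/2 B, 1/2 AB.
Rh cross +/- × +/- → 3/4 Rh+, 1/4 Rh-.
Independent loci: P(type B, Rh-positive) = 1/2 × 3/4 = 3/8.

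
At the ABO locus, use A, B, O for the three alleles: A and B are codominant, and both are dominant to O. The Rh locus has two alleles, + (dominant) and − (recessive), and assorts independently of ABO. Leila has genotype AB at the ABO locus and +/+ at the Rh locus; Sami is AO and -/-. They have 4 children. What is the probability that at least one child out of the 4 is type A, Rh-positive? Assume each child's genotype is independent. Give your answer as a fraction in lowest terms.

ABO cross AB × AO → 1/2 A, 1/4 B, 1/4 AB.
Rh cross +/+ × -/- → 1 Rh+; so P(type A, Rh-positive) = 1/2 × 1 = 1/2 per child.
P(none) = (1/2)^4 = 1/16; P(at least one) = 1 − 1/16 = 15/16.

15/16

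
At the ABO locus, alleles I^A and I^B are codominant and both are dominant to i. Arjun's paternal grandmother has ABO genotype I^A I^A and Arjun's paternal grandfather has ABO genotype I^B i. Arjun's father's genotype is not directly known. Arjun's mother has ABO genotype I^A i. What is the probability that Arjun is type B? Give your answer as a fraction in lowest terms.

1/8

Arjun's father's ABO genotype from I^A I^A × I^B i: 1/2 I^A I^B, 1/2 I^A i.
Crossing each possibility with the mother I^A i and summing P(type B): 1/2·1/4 + 1/2·0 = 1/8.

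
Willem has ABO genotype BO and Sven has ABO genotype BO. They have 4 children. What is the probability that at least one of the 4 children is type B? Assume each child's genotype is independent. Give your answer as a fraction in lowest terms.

255/256

ABO cross BO × BO → 1/4 O, 3/4 B.
So P(type B) = 3/4 per child.
P(none) = (1/4)^4 = 1/256; P(at least one) = 1 − 1/256 = 255/256.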